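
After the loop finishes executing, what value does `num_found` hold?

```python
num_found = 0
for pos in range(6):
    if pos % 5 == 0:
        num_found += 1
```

Let's trace through this code step by step.

Initialize: num_found = 0
Entering loop: for pos in range(6):
After iteration 1: pos = 0, num_found = 1
After iteration 2: pos = 1, num_found = 1
After iteration 3: pos = 2, num_found = 1
After iteration 4: pos = 3, num_found = 1
After iteration 5: pos = 4, num_found = 1
After iteration 6: pos = 5, num_found = 2
Loop ends.

Final answer: 2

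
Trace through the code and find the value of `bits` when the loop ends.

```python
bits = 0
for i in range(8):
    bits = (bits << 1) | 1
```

Let's trace through this code step by step.

Initialize: bits = 0
Entering loop: for i in range(8):
After iteration 1: i = 0, bits = 1
After iteration 2: i = 1, bits = 3
After iteration 3: i = 2, bits = 7
After iteration 4: i = 3, bits = 15
After iteration 5: i = 4, bits = 31
After iteration 6: i = 5, bits = 63
After iteration 7: i = 6, bits = 127
After iteration 8: i = 7, bits = 255
Loop ends.

Final answer: 255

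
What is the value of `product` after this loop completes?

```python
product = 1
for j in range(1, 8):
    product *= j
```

Let's trace through this code step by step.

Initialize: product = 1
Entering loop: for j in range(1, 8):
After iteration 1: j = 1, product = 1
After iteration 2: j = 2, product = 2
After iteration 3: j = 3, product = 6
After iteration 4: j = 4, product = 24
After iteration 5: j = 5, product = 120
After iteration 6: j = 6, product = 720
After iteration 7: j = 7, product = 5040
Loop ends.

Final answer: 5040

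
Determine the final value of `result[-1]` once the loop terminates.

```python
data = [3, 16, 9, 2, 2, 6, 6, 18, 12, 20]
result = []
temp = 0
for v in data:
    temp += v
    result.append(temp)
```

Let's trace through this code step by step.

Initialize: data = [3, 16, 9, 2, 2, 6, 6, 18, 12, 20]
Initialize: result = []
Initialize: temp = 0
Entering loop: for v in data:
After iteration 1: v = 3, result = [3], temp = 3
After iteration 2: v = 16, result = [3, 19], temp = 19
After iteration 3: v = 9, result = [3, 19, 28], temp = 28
After iteration 4: v = 2, result = [3, 19, 28, 30], temp = 30
After iteration 5: v = 2, result = [3, 19, 28, 30, 32], temp = 32
After iteration 6: v = 6, result = [3, 19, 28, 30, 32, 38], temp = 38
After iteration 7: v = 6, result = [3, 19, 28, 30, 32, 38, 44], temp = 44
After iteration 8: v = 18, result = [3, 19, 28, 30, 32, 38, 44, 62], temp = 62
After iteration 9: v = 12, result = [3, 19, 28, 30, 32, 38, 44, 62, 74], temp = 74
After iteration 10: v = 20, result = [3, 19, 28, 30, 32, 38, 44, 62, 74, 94], temp = 94
Loop ends.
result[-1] = 94

Final answer: 94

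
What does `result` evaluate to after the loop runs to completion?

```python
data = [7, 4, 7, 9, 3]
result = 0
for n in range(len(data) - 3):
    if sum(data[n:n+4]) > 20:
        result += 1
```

Let's trace through this code step by step.

Initialize: data = [7, 4, 7, 9, 3]
Initialize: result = 0
Entering loop: for n in range(len(data) - 3):
After iteration 1: n = 0, result = 1
After iteration 2: n = 1, result = 2
Loop ends.

Final answer: 2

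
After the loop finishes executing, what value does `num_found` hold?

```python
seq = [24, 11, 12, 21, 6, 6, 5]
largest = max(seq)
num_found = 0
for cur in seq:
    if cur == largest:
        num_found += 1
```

Let's trace through this code step by step.

Initialize: seq = [24, 11, 12, 21, 6, 6, 5]
Initialize: largest = 24
Initialize: num_found = 0
Entering loop: for cur in seq:
After iteration 1: cur = 24, num_found = 1
After iteration 2: cur = 11, num_found = 1
After iteration 3: cur = 12, num_found = 1
After iteration 4: cur = 21, num_found = 1
After iteration 5: cur = 6, num_found = 1
After iteration 6: cur = 6, num_found = 1
After iteration 7: cur = 5, num_found = 1
Loop ends.

Final answer: 1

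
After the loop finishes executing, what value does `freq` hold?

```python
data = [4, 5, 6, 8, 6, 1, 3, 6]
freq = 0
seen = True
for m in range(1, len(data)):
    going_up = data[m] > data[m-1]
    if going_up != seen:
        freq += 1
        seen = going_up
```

Let's trace through this code step by step.

Initialize: data = [4, 5, 6, 8, 6, 1, 3, 6]
Initialize: freq = 0
Initialize: seen = True
Entering loop: for m in range(1, len(data)):
After iteration 1: m = 1, freq = 0, seen = True, going_up = True
After iteration 2: m = 2, freq = 0, seen = True, going_up = True
After iteration 3: m = 3, freq = 0, seen = True, going_up = True
After iteration 4: m = 4, freq = 1, seen = False, going_up = False
After iteration 5: m = 5, freq = 1, seen = False, going_up = False
After iteration 6: m = 6, freq = 2, seen = True, going_up = True
After iteration 7: m = 7, freq = 2, seen = True, going_up = True
Loop ends.

Final answer: 2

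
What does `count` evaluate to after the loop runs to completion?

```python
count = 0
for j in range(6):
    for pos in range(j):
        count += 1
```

Let's trace through this code step by step.

Initialize: count = 0
Entering loop: for j in range(6):
After iteration 1: j = 0, count = 0
After iteration 2: j = 1, count = 1, pos = 0
After iteration 3: j = 2, count = 3, pos = 1
After iteration 4: j = 3, count = 6, pos = 2
After iteration 5: j = 4, count = 10, pos = 3
After iteration 6: j = 5, count = 15, pos = 4
Loop ends.

Final answer: 15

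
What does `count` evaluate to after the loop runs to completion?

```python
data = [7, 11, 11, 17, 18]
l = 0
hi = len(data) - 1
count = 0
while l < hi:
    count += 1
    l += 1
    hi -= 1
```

Let's trace through this code step by step.

Initialize: data = [7, 11, 11, 17, 18]
Initialize: l = 0
Initialize: hi = 4
Initialize: count = 0
Entering loop: while l < hi:
After iteration 1: l = 1, hi = 3, count = 1
After iteration 2: l = 2, hi = 2, count = 2
Loop ends.

Final answer: 2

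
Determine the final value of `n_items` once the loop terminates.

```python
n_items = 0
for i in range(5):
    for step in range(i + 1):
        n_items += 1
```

Let's trace through this code step by step.

Initialize: n_items = 0
Entering loop: for i in range(5):
After iteration 1: i = 0, n_items = 1, step = 0
After iteration 2: i = 1, n_items = 3, step = 1
After iteration 3: i = 2, n_items = 6, step = 2
After iteration 4: i = 3, n_items = 10, step = 3
After iteration 5: i = 4, n_items = 15, step = 4
Loop ends.

Final answer: 15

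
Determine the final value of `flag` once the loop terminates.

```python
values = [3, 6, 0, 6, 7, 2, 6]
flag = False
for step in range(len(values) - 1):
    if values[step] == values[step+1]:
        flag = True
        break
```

Let's trace through this code step by step.

Initialize: values = [3, 6, 0, 6, 7, 2, 6]
Initialize: flag = False
Entering loop: for step in range(len(values) - 1):
After iteration 1: step = 0, flag = False
After iteration 2: step = 1, flag = False
After iteration 3: step = 2, flag = False
After iteration 4: step = 3, flag = False
After iteration 5: step = 4, flag = False
After iteration 6: step = 5, flag = False
Loop ends.

Final answer: False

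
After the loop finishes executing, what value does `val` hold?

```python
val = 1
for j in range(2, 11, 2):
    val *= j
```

Let's trace through this code step by step.

Initialize: val = 1
Entering loop: for j in range(2, 11, 2):
After iteration 1: j = 2, val = 2
After iteration 2: j = 4, val = 8
After iteration 3: j = 6, val = 48
After iteration 4: j = 8, val = 384
After iteration 5: j = 10, val = 3840
Loop ends.

Final answer: 3840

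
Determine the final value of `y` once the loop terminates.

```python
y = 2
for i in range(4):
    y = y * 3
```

Let's trace through this code step by step.

Initialize: y = 2
Entering loop: for i in range(4):
After iteration 1: i = 0, y = 6
After iteration 2: i = 1, y = 18
After iteration 3: i = 2, y = 54
After iteration 4: i = 3, y = 162
Loop ends.

Final answer: 162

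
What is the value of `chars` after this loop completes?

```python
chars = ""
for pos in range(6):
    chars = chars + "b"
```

Let's trace through this code step by step.

Initialize: chars = ''
Entering loop: for pos in range(6):
After iteration 1: pos = 0, chars = 'b'
After iteration 2: pos = 1, chars = 'bb'
After iteration 3: pos = 2, chars = 'bbb'
After iteration 4: pos = 3, chars = 'bbbb'
After iteration 5: pos = 4, chars = 'bbbbb'
After iteration 6: pos = 5, chars = 'bbbbbb'
Loop ends.

Final answer: 'bbbbbb'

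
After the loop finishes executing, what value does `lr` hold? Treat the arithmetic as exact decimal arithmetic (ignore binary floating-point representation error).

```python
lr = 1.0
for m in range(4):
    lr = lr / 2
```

Let's trace through this code step by step.

Initialize: lr = 1.0
Entering loop: for m in range(4):
After iteration 1: m = 0, lr = 0.5
After iteration 2: m = 1, lr = 0.25
After iteration 3: m = 2, lr = 0.125
After iteration 4: m = 3, lr = 0.0625
Loop ends.

Final answer: 0.0625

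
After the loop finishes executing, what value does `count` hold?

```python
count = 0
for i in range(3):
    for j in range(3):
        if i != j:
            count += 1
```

Let's trace through this code step by step.

Initialize: count = 0
Entering loop: for i in range(3):
After iteration 1: i = 0, count = 2
After iteration 2: i = 1, count = 4
After iteration 3: i = 2, count = 6
Loop ends.

Final answer: 6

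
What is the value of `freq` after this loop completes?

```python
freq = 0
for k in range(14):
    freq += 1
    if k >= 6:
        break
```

Let's trace through this code step by step.

Initialize: freq = 0
Entering loop: for k in range(14):
After iteration 1: k = 0, freq = 1
After iteration 2: k = 1, freq = 2
After iteration 3: k = 2, freq = 3
After iteration 4: k = 3, freq = 4
After iteration 5: k = 4, freq = 5
After iteration 6: k = 5, freq = 6
After iteration 7: k = 6, freq = 7
Loop ends.

Final answer: 7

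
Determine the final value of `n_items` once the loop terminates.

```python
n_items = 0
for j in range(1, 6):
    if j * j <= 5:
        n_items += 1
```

Let's trace through this code step by step.

Initialize: n_items = 0
Entering loop: for j in range(1, 6):
After iteration 1: j = 1, n_items = 1
After iteration 2: j = 2, n_items = 2
After iteration 3: j = 3, n_items = 2
After iteration 4: j = 4, n_items = 2
After iteration 5: j = 5, n_items = 2
Loop ends.

Final answer: 2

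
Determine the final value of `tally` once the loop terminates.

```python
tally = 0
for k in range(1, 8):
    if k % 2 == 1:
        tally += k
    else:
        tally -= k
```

Let's trace through this code step by step.

Initialize: tally = 0
Entering loop: for k in range(1, 8):
After iteration 1: k = 1, tally = 1
After iteration 2: k = 2, tally = -1
After iteration 3: k = 3, tally = 2
After iteration 4: k = 4, tally = -2
After iteration 5: k = 5, tally = 3
After iteration 6: k = 6, tally = -3
After iteration 7: k = 7, tally = 4
Loop ends.

Final answer: 4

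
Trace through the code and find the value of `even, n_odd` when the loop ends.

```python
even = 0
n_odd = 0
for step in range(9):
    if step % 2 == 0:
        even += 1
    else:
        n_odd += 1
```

Let's trace through this code step by step.

Initialize: even = 0
Initialize: n_odd = 0
Entering loop: for step in range(9):
After iteration 1: step = 0, even = 1, n_odd = 0
After iteration 2: step = 1, even = 1, n_odd = 1
After iteration 3: step = 2, even = 2, n_odd = 1
After iteration 4: step = 3, even = 2, n_odd = 2
After iteration 5: step = 4, even = 3, n_odd = 2
After iteration 6: step = 5, even = 3, n_odd = 3
After iteration 7: step = 6, even = 4, n_odd = 3
After iteration 8: step = 7, even = 4, n_odd = 4
After iteration 9: step = 8, even = 5, n_odd = 4
Loop ends.

Final answer: 5, 4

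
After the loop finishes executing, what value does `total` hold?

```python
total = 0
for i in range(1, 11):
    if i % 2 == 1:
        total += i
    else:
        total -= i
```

Let's trace through this code step by step.

Initialize: total = 0
Entering loop: for i in range(1, 11):
After iteration 1: i = 1, total = 1
After iteration 2: i = 2, total = -1
After iteration 3: i = 3, total = 2
After iteration 4: i = 4, total = -2
After iteration 5: i = 5, total = 3
After iteration 6: i = 6, total = -3
After iteration 7: i = 7, total = 4
After iteration 8: i = 8, total = -4
After iteration 9: i = 9, total = 5
After iteration 10: i = 10, total = -5
Loop ends.

Final answer: -5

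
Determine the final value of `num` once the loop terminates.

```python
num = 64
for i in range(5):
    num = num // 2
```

Let's trace through this code step by step.

Initialize: num = 64
Entering loop: for i in range(5):
After iteration 1: i = 0, num = 32
After iteration 2: i = 1, num = 16
After iteration 3: i = 2, num = 8
After iteration 4: i = 3, num = 4
After iteration 5: i = 4, num = 2
Loop ends.

Final answer: 2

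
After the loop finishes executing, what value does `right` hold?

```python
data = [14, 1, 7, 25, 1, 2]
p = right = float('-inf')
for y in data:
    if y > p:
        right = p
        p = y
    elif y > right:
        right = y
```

Let's trace through this code step by step.

Initialize: data = [14, 1, 7, 25, 1, 2]
Initialize: p = -inf
Initialize: right = -inf
Entering loop: for y in data:
After iteration 1: y = 14, p = 14, right = -inf
After iteration 2: y = 1, p = 14, right = 1
After iteration 3: y = 7, p = 14, right = 7
After iteration 4: y = 25, p = 25, right = 14
After iteration 5: y = 1, p = 25, right = 14
After iteration 6: y = 2, p = 25, right = 14
Loop ends.

Final answer: 14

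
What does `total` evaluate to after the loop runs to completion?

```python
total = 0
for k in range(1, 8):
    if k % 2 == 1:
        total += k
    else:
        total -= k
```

Let's trace through this code step by step.

Initialize: total = 0
Entering loop: for k in range(1, 8):
After iteration 1: k = 1, total = 1
After iteration 2: k = 2, total = -1
After iteration 3: k = 3, total = 2
After iteration 4: k = 4, total = -2
After iteration 5: k = 5, total = 3
After iteration 6: k = 6, total = -3
After iteration 7: k = 7, total = 4
Loop ends.

Final answer: 4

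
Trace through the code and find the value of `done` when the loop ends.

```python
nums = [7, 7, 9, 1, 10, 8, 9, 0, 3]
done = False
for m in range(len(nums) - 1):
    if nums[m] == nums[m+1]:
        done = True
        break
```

Let's trace through this code step by step.

Initialize: nums = [7, 7, 9, 1, 10, 8, 9, 0, 3]
Initialize: done = False
Entering loop: for m in range(len(nums) - 1):
After iteration 1: m = 0, done = True
Loop ends.

Final answer: True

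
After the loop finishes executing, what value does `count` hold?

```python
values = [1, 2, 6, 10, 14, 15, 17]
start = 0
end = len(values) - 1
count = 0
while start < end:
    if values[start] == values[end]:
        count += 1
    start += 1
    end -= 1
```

Let's trace through this code step by step.

Initialize: values = [1, 2, 6, 10, 14, 15, 17]
Initialize: start = 0
Initialize: end = 6
Initialize: count = 0
Entering loop: while start < end:
After iteration 1: start = 1, end = 5, count = 0
After iteration 2: start = 2, end = 4, count = 0
After iteration 3: start = 3, end = 3, count = 0
Loop ends.

Final answer: 0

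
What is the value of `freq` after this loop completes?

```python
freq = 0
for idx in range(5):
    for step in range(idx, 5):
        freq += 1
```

Let's trace through this code step by step.

Initialize: freq = 0
Entering loop: for idx in range(5):
After iteration 1: idx = 0, freq = 5
After iteration 2: idx = 1, freq = 9
After iteration 3: idx = 2, freq = 12
After iteration 4: idx = 3, freq = 14
After iteration 5: idx = 4, freq = 15
Loop ends.

Final answer: 15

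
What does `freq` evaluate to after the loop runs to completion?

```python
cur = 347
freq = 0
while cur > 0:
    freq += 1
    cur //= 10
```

Let's trace through this code step by step.

Initialize: cur = 347
Initialize: freq = 0
Entering loop: while cur > 0:
After iteration 1: cur = 34, freq = 1
After iteration 2: cur = 3, freq = 2
After iteration 3: cur = 0, freq = 3
Loop ends.

Final answer: 3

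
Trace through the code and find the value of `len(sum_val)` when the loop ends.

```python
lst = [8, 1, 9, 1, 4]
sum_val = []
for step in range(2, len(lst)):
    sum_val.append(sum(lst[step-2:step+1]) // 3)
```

Let's trace through this code step by step.

Initialize: lst = [8, 1, 9, 1, 4]
Initialize: sum_val = []
Entering loop: for step in range(2, len(lst)):
After iteration 1: step = 2, sum_val = [6]
After iteration 2: step = 3, sum_val = [6, 3]
After iteration 3: step = 4, sum_val = [6, 3, 4]
Loop ends.
len(sum_val) = 3

Final answer: 3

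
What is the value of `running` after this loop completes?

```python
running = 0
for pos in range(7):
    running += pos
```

Let's trace through this code step by step.

Initialize: running = 0
Entering loop: for pos in range(7):
After iteration 1: pos = 0, running = 0
After iteration 2: pos = 1, running = 1
After iteration 3: pos = 2, running = 3
After iteration 4: pos = 3, running = 6
After iteration 5: pos = 4, running = 10
After iteration 6: pos = 5, running = 15
After iteration 7: pos = 6, running = 21
Loop ends.

Final answer: 21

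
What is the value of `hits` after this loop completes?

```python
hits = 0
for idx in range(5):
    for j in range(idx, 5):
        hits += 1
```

Let's trace through this code step by step.

Initialize: hits = 0
Entering loop: for idx in range(5):
After iteration 1: idx = 0, hits = 5
After iteration 2: idx = 1, hits = 9
After iteration 3: idx = 2, hits = 12
After iteration 4: idx = 3, hits = 14
After iteration 5: idx = 4, hits = 15
Loop ends.

Final answer: 15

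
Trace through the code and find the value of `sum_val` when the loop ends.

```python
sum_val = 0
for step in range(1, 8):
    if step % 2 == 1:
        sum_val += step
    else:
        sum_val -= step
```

Let's trace through this code step by step.

Initialize: sum_val = 0
Entering loop: for step in range(1, 8):
After iteration 1: step = 1, sum_val = 1
After iteration 2: step = 2, sum_val = -1
After iteration 3: step = 3, sum_val = 2
After iteration 4: step = 4, sum_val = -2
After iteration 5: step = 5, sum_val = 3
After iteration 6: step = 6, sum_val = -3
After iteration 7: step = 7, sum_val = 4
Loop ends.

Final answer: 4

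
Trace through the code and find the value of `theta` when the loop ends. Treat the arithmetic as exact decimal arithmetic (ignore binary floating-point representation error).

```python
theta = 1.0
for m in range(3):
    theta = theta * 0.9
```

Let's trace through this code step by step.

Initialize: theta = 1.0
Entering loop: for m in range(3):
After iteration 1: m = 0, theta = 0.9
After iteration 2: m = 1, theta = 0.81
After iteration 3: m = 2, theta = 0.729
Loop ends.

Final answer: 0.729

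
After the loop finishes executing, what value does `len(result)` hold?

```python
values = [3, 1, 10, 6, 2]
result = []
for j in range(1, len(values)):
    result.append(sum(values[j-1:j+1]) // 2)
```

Let's trace through this code step by step.

Initialize: values = [3, 1, 10, 6, 2]
Initialize: result = []
Entering loop: for j in range(1, len(values)):
After iteration 1: j = 1, result = [2]
After iteration 2: j = 2, result = [2, 5]
After iteration 3: j = 3, result = [2, 5, 8]
After iteration 4: j = 4, result = [2, 5, 8, 4]
Loop ends.
len(result) = 4

Final answer: 4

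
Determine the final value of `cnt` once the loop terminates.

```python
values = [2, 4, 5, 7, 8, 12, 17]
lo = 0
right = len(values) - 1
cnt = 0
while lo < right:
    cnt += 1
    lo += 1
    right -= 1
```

Let's trace through this code step by step.

Initialize: values = [2, 4, 5, 7, 8, 12, 17]
Initialize: lo = 0
Initialize: right = 6
Initialize: cnt = 0
Entering loop: while lo < right:
After iteration 1: lo = 1, right = 5, cnt = 1
After iteration 2: lo = 2, right = 4, cnt = 2
After iteration 3: lo = 3, right = 3, cnt = 3
Loop ends.

Final answer: 3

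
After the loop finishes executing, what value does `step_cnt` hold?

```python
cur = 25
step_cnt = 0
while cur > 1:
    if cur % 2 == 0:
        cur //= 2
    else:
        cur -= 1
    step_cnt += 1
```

Let's trace through this code step by step.

Initialize: cur = 25
Initialize: step_cnt = 0
Entering loop: while cur > 1:
After iteration 1: cur = 24, step_cnt = 1
After iteration 2: cur = 12, step_cnt = 2
After iteration 3: cur = 6, step_cnt = 3
After iteration 4: cur = 3, step_cnt = 4
After iteration 5: cur = 2, step_cnt = 5
After iteration 6: cur = 1, step_cnt = 6
Loop ends.

Final answer: 6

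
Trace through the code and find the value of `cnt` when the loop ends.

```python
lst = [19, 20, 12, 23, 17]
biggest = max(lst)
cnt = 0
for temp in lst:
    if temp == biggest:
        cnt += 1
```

Let's trace through this code step by step.

Initialize: lst = [19, 20, 12, 23, 17]
Initialize: biggest = 23
Initialize: cnt = 0
Entering loop: for temp in lst:
After iteration 1: temp = 19, cnt = 0
After iteration 2: temp = 20, cnt = 0
After iteration 3: temp = 12, cnt = 0
After iteration 4: temp = 23, cnt = 1
After iteration 5: temp = 17, cnt = 1
Loop ends.

Final answer: 1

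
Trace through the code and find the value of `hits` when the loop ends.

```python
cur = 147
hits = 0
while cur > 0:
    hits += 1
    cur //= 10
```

Let's trace through this code step by step.

Initialize: cur = 147
Initialize: hits = 0
Entering loop: while cur > 0:
After iteration 1: cur = 14, hits = 1
After iteration 2: cur = 1, hits = 2
After iteration 3: cur = 0, hits = 3
Loop ends.

Final answer: 3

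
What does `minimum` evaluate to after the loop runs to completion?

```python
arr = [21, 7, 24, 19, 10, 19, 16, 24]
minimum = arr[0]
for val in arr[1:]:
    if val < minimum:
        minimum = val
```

Let's trace through this code step by step.

Initialize: arr = [21, 7, 24, 19, 10, 19, 16, 24]
Initialize: minimum = 21
Entering loop: for val in arr[1:]:
After iteration 1: val = 7, minimum = 7
After iteration 2: val = 24, minimum = 7
After iteration 3: val = 19, minimum = 7
After iteration 4: val = 10, minimum = 7
After iteration 5: val = 19, minimum = 7
After iteration 6: val = 16, minimum = 7
After iteration 7: val = 24, minimum = 7
Loop ends.

Final answer: 7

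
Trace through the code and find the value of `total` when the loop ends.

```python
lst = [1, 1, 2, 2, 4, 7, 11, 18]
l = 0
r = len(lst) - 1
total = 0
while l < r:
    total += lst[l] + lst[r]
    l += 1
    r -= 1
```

Let's trace through this code step by step.

Initialize: lst = [1, 1, 2, 2, 4, 7, 11, 18]
Initialize: l = 0
Initialize: r = 7
Initialize: total = 0
Entering loop: while l < r:
After iteration 1: l = 1, r = 6, total = 19
After iteration 2: l = 2, r = 5, total = 31
After iteration 3: l = 3, r = 4, total = 40
After iteration 4: l = 4, r = 3, total = 46
Loop ends.

Final answer: 46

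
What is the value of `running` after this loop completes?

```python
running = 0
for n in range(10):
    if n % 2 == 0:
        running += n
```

Let's trace through this code step by step.

Initialize: running = 0
Entering loop: for n in range(10):
After iteration 1: n = 0, running = 0
After iteration 2: n = 1, running = 0
After iteration 3: n = 2, running = 2
After iteration 4: n = 3, running = 2
After iteration 5: n = 4, running = 6
After iteration 6: n = 5, running = 6
After iteration 7: n = 6, running = 12
After iteration 8: n = 7, running = 12
After iteration 9: n = 8, running = 20
After iteration 10: n = 9, running = 20
Loop ends.

Final answer: 20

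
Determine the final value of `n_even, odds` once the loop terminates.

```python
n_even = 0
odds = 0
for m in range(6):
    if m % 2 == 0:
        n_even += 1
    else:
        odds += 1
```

Let's trace through this code step by step.

Initialize: n_even = 0
Initialize: odds = 0
Entering loop: for m in range(6):
After iteration 1: m = 0, n_even = 1, odds = 0
After iteration 2: m = 1, n_even = 1, odds = 1
After iteration 3: m = 2, n_even = 2, odds = 1
After iteration 4: m = 3, n_even = 2, odds = 2
After iteration 5: m = 4, n_even = 3, odds = 2
After iteration 6: m = 5, n_even = 3, odds = 3
Loop ends.

Final answer: 3, 3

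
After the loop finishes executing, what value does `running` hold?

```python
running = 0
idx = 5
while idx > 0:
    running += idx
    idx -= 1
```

Let's trace through this code step by step.

Initialize: running = 0
Initialize: idx = 5
Entering loop: while idx > 0:
After iteration 1: running = 5, idx = 4
After iteration 2: running = 9, idx = 3
After iteration 3: running = 12, idx = 2
After iteration 4: running = 14, idx = 1
After iteration 5: running = 15, idx = 0
Loop ends.

Final answer: 15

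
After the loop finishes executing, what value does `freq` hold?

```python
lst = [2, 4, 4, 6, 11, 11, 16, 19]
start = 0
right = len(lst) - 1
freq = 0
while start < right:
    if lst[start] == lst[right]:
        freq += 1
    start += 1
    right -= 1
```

Let's trace through this code step by step.

Initialize: lst = [2, 4, 4, 6, 11, 11, 16, 19]
Initialize: start = 0
Initialize: right = 7
Initialize: freq = 0
Entering loop: while start < right:
After iteration 1: start = 1, right = 6, freq = 0
After iteration 2: start = 2, right = 5, freq = 0
After iteration 3: start = 3, right = 4, freq = 0
After iteration 4: start = 4, right = 3, freq = 0
Loop ends.

Final answer: 0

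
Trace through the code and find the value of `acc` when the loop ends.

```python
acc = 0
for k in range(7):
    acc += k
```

Let's trace through this code step by step.

Initialize: acc = 0
Entering loop: for k in range(7):
After iteration 1: k = 0, acc = 0
After iteration 2: k = 1, acc = 1
After iteration 3: k = 2, acc = 3
After iteration 4: k = 3, acc = 6
After iteration 5: k = 4, acc = 10
After iteration 6: k = 5, acc = 15
After iteration 7: k = 6, acc = 21
Loop ends.

Final answer: 21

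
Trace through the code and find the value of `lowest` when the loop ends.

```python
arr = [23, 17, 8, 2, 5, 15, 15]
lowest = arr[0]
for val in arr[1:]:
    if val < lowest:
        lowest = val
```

Let's trace through this code step by step.

Initialize: arr = [23, 17, 8, 2, 5, 15, 15]
Initialize: lowest = 23
Entering loop: for val in arr[1:]:
After iteration 1: val = 17, lowest = 17
After iteration 2: val = 8, lowest = 8
After iteration 3: val = 2, lowest = 2
After iteration 4: val = 5, lowest = 2
After iteration 5: val = 15, lowest = 2
After iteration 6: val = 15, lowest = 2
Loop ends.

Final answer: 2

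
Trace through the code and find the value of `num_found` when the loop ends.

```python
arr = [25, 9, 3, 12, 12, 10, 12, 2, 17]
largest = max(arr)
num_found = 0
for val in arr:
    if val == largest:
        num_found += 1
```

Let's trace through this code step by step.

Initialize: arr = [25, 9, 3, 12, 12, 10, 12, 2, 17]
Initialize: largest = 25
Initialize: num_found = 0
Entering loop: for val in arr:
After iteration 1: val = 25, num_found = 1
After iteration 2: val = 9, num_found = 1
After iteration 3: val = 3, num_found = 1
After iteration 4: val = 12, num_found = 1
After iteration 5: val = 12, num_found = 1
After iteration 6: val = 10, num_found = 1
After iteration 7: val = 12, num_found = 1
After iteration 8: val = 2, num_found = 1
After iteration 9: val = 17, num_found = 1
Loop ends.

Final answer: 1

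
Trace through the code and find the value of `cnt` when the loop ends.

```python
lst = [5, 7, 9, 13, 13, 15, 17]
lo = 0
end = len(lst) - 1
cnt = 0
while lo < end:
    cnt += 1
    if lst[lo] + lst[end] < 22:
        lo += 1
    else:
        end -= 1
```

Let's trace through this code step by step.

Initialize: lst = [5, 7, 9, 13, 13, 15, 17]
Initialize: lo = 0
Initialize: end = 6
Initialize: cnt = 0
Entering loop: while lo < end:
After iteration 1: lo = 0, end = 5, cnt = 1
After iteration 2: lo = 1, end = 5, cnt = 2
After iteration 3: lo = 1, end = 4, cnt = 3
After iteration 4: lo = 2, end = 4, cnt = 4
After iteration 5: lo = 2, end = 3, cnt = 5
After iteration 6: lo = 2, end = 2, cnt = 6
Loop ends.

Final answer: 6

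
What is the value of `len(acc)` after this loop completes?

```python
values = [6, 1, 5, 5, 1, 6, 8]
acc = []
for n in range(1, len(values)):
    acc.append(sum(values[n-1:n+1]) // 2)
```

Let's trace through this code step by step.

Initialize: values = [6, 1, 5, 5, 1, 6, 8]
Initialize: acc = []
Entering loop: for n in range(1, len(values)):
After iteration 1: n = 1, acc = [3]
After iteration 2: n = 2, acc = [3, 3]
After iteration 3: n = 3, acc = [3, 3, 5]
After iteration 4: n = 4, acc = [3, 3, 5, 3]
After iteration 5: n = 5, acc = [3, 3, 5, 3, 3]
After iteration 6: n = 6, acc = [3, 3, 5, 3, 3, 7]
Loop ends.
len(acc) = 6

Final answer: 6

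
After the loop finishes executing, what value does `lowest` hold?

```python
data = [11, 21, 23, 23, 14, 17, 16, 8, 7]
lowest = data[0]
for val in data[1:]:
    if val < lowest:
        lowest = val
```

Let's trace through this code step by step.

Initialize: data = [11, 21, 23, 23, 14, 17, 16, 8, 7]
Initialize: lowest = 11
Entering loop: for val in data[1:]:
After iteration 1: val = 21, lowest = 11
After iteration 2: val = 23, lowest = 11
After iteration 3: val = 23, lowest = 11
After iteration 4: val = 14, lowest = 11
After iteration 5: val = 17, lowest = 11
After iteration 6: val = 16, lowest = 11
After iteration 7: val = 8, lowest = 8
After iteration 8: val = 7, lowest = 7
Loop ends.

Final answer: 7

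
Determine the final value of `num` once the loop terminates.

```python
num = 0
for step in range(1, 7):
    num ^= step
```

Let's trace through this code step by step.

Initialize: num = 0
Entering loop: for step in range(1, 7):
After iteration 1: step = 1, num = 1
After iteration 2: step = 2, num = 3
After iteration 3: step = 3, num = 0
After iteration 4: step = 4, num = 4
After iteration 5: step = 5, num = 1
After iteration 6: step = 6, num = 7
Loop ends.

Final answer: 7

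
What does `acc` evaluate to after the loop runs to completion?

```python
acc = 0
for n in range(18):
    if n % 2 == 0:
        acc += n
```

Let's trace through this code step by step.

Initialize: acc = 0
Entering loop: for n in range(18):
After iteration 1: n = 0, acc = 0
After iteration 2: n = 1, acc = 0
After iteration 3: n = 2, acc = 2
After iteration 4: n = 3, acc = 2
After iteration 5: n = 4, acc = 6
After iteration 6: n = 5, acc = 6
After iteration 7: n = 6, acc = 12
After iteration 8: n = 7, acc = 12
After iteration 9: n = 8, acc = 20
After iteration 10: n = 9, acc = 20
After iteration 11: n = 10, acc = 30
After iteration 12: n = 11, acc = 30
After iteration 13: n = 12, acc = 42
After iteration 14: n = 13, acc = 42
After iteration 15: n = 14, acc = 56
After iteration 16: n = 15, acc = 56
After iteration 17: n = 16, acc = 72
After iteration 18: n = 17, acc = 72
Loop ends.

Final answer: 72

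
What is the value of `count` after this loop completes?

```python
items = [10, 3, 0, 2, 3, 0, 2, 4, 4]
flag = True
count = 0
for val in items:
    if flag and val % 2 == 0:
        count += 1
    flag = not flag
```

Let's trace through this code step by step.

Initialize: items = [10, 3, 0, 2, 3, 0, 2, 4, 4]
Initialize: flag = True
Initialize: count = 0
Entering loop: for val in items:
After iteration 1: val = 10, flag = False, count = 1
After iteration 2: val = 3, flag = True, count = 1
After iteration 3: val = 0, flag = False, count = 2
After iteration 4: val = 2, flag = True, count = 2
After iteration 5: val = 3, flag = False, count = 2
After iteration 6: val = 0, flag = True, count = 2
After iteration 7: val = 2, flag = False, count = 3
After iteration 8: val = 4, flag = True, count = 3
After iteration 9: val = 4, flag = False, count = 4
Loop ends.

Final answer: 4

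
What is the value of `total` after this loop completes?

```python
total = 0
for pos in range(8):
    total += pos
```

Let's trace through this code step by step.

Initialize: total = 0
Entering loop: for pos in range(8):
After iteration 1: pos = 0, total = 0
After iteration 2: pos = 1, total = 1
After iteration 3: pos = 2, total = 3
After iteration 4: pos = 3, total = 6
After iteration 5: pos = 4, total = 10
After iteration 6: pos = 5, total = 15
After iteration 7: pos = 6, total = 21
After iteration 8: pos = 7, total = 28
Loop ends.

Final answer: 28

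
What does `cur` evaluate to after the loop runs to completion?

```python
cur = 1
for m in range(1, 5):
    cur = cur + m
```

Let's trace through this code step by step.

Initialize: cur = 1
Entering loop: for m in range(1, 5):
After iteration 1: m = 1, cur = 2
After iteration 2: m = 2, cur = 4
After iteration 3: m = 3, cur = 7
After iteration 4: m = 4, cur = 11
Loop ends.

Final answer: 11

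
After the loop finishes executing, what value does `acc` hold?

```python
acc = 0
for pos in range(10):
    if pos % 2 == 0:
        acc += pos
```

Let's trace through this code step by step.

Initialize: acc = 0
Entering loop: for pos in range(10):
After iteration 1: pos = 0, acc = 0
After iteration 2: pos = 1, acc = 0
After iteration 3: pos = 2, acc = 2
After iteration 4: pos = 3, acc = 2
After iteration 5: pos = 4, acc = 6
After iteration 6: pos = 5, acc = 6
After iteration 7: pos = 6, acc = 12
After iteration 8: pos = 7, acc = 12
After iteration 9: pos = 8, acc = 20
After iteration 10: pos = 9, acc = 20
Loop ends.

Final answer: 20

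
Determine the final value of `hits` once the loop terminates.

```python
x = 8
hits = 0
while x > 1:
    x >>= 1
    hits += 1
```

Let's trace through this code step by step.

Initialize: x = 8
Initialize: hits = 0
Entering loop: while x > 1:
After iteration 1: x = 4, hits = 1
After iteration 2: x = 2, hits = 2
After iteration 3: x = 1, hits = 3
Loop ends.

Final answer: 3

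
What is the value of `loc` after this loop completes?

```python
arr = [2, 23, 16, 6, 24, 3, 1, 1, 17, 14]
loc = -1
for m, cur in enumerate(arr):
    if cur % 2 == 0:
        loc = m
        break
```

Let's trace through this code step by step.

Initialize: arr = [2, 23, 16, 6, 24, 3, 1, 1, 17, 14]
Initialize: loc = -1
Entering loop: for m, cur in enumerate(arr):
After iteration 1: m = 0, cur = 2, loc = 0
Loop ends.

Final answer: 0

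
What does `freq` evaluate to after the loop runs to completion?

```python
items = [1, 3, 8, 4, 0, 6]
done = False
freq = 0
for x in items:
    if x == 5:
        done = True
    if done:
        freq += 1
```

Let's trace through this code step by step.

Initialize: items = [1, 3, 8, 4, 0, 6]
Initialize: done = False
Initialize: freq = 0
Entering loop: for x in items:
After iteration 1: x = 1, freq = 0
After iteration 2: x = 3, freq = 0
After iteration 3: x = 8, freq = 0
After iteration 4: x = 4, freq = 0
After iteration 5: x = 0, freq = 0
After iteration 6: x = 6, freq = 0
Loop ends.

Final answer: 0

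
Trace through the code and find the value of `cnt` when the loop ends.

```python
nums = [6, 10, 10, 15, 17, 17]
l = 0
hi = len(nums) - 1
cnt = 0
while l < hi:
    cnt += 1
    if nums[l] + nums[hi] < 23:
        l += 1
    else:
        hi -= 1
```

Let's trace through this code step by step.

Initialize: nums = [6, 10, 10, 15, 17, 17]
Initialize: l = 0
Initialize: hi = 5
Initialize: cnt = 0
Entering loop: while l < hi:
After iteration 1: l = 0, hi = 4, cnt = 1
After iteration 2: l = 0, hi = 3, cnt = 2
After iteration 3: l = 1, hi = 3, cnt = 3
After iteration 4: l = 1, hi = 2, cnt = 4
After iteration 5: l = 2, hi = 2, cnt = 5
Loop ends.

Final answer: 5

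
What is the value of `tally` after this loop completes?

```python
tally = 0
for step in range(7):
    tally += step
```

Let's trace through this code step by step.

Initialize: tally = 0
Entering loop: for step in range(7):
After iteration 1: step = 0, tally = 0
After iteration 2: step = 1, tally = 1
After iteration 3: step = 2, tally = 3
After iteration 4: step = 3, tally = 6
After iteration 5: step = 4, tally = 10
After iteration 6: step = 5, tally = 15
After iteration 7: step = 6, tally = 21
Loop ends.

Final answer: 21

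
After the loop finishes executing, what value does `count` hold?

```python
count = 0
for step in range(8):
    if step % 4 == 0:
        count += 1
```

Let's trace through this code step by step.

Initialize: count = 0
Entering loop: for step in range(8):
After iteration 1: step = 0, count = 1
After iteration 2: step = 1, count = 1
After iteration 3: step = 2, count = 1
After iteration 4: step = 3, count = 1
After iteration 5: step = 4, count = 2
After iteration 6: step = 5, count = 2
After iteration 7: step = 6, count = 2
After iteration 8: step = 7, count = 2
Loop ends.

Final answer: 2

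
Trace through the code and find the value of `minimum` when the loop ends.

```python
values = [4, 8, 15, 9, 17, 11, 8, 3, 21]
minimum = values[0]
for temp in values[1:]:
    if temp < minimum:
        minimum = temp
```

Let's trace through this code step by step.

Initialize: values = [4, 8, 15, 9, 17, 11, 8, 3, 21]
Initialize: minimum = 4
Entering loop: for temp in values[1:]:
After iteration 1: temp = 8, minimum = 4
After iteration 2: temp = 15, minimum = 4
After iteration 3: temp = 9, minimum = 4
After iteration 4: temp = 17, minimum = 4
After iteration 5: temp = 11, minimum = 4
After iteration 6: temp = 8, minimum = 4
After iteration 7: temp = 3, minimum = 3
After iteration 8: temp = 21, minimum = 3
Loop ends.

Final answer: 3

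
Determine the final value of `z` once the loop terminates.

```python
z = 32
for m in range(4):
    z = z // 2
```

Let's trace through this code step by step.

Initialize: z = 32
Entering loop: for m in range(4):
After iteration 1: m = 0, z = 16
After iteration 2: m = 1, z = 8
After iteration 3: m = 2, z = 4
After iteration 4: m = 3, z = 2
Loop ends.

Final answer: 2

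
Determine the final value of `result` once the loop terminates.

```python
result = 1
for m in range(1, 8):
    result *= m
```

Let's trace through this code step by step.

Initialize: result = 1
Entering loop: for m in range(1, 8):
After iteration 1: m = 1, result = 1
After iteration 2: m = 2, result = 2
After iteration 3: m = 3, result = 6
After iteration 4: m = 4, result = 24
After iteration 5: m = 5, result = 120
After iteration 6: m = 6, result = 720
After iteration 7: m = 7, result = 5040
Loop ends.

Final answer: 5040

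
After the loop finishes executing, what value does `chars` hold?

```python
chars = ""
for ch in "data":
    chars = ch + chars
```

Let's trace through this code step by step.

Initialize: chars = ''
Entering loop: for ch in "data":
After iteration 1: ch = 'd', chars = 'd'
After iteration 2: ch = 'a', chars = 'ad'
After iteration 3: ch = 't', chars = 'tad'
After iteration 4: ch = 'a', chars = 'atad'
Loop ends.

Final answer: 'atad'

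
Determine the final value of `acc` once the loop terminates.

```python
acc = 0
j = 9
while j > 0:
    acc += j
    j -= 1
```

Let's trace through this code step by step.

Initialize: acc = 0
Initialize: j = 9
Entering loop: while j > 0:
After iteration 1: acc = 9, j = 8
After iteration 2: acc = 17, j = 7
After iteration 3: acc = 24, j = 6
After iteration 4: acc = 30, j = 5
After iteration 5: acc = 35, j = 4
After iteration 6: acc = 39, j = 3
After iteration 7: acc = 42, j = 2
After iteration 8: acc = 44, j = 1
After iteration 9: acc = 45, j = 0
Loop ends.

Final answer: 45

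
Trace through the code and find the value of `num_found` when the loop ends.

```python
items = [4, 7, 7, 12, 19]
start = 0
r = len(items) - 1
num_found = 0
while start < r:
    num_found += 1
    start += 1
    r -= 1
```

Let's trace through this code step by step.

Initialize: items = [4, 7, 7, 12, 19]
Initialize: start = 0
Initialize: r = 4
Initialize: num_found = 0
Entering loop: while start < r:
After iteration 1: start = 1, r = 3, num_found = 1
After iteration 2: start = 2, r = 2, num_found = 2
Loop ends.

Final answer: 2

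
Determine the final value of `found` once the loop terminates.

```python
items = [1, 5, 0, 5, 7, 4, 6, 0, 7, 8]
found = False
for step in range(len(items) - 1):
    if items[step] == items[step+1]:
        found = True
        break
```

Let's trace through this code step by step.

Initialize: items = [1, 5, 0, 5, 7, 4, 6, 0, 7, 8]
Initialize: found = False
Entering loop: for step in range(len(items) - 1):
After iteration 1: step = 0, found = False
After iteration 2: step = 1, found = False
After iteration 3: step = 2, found = False
After iteration 4: step = 3, found = False
After iteration 5: step = 4, found = False
After iteration 6: step = 5, found = False
After iteration 7: step = 6, found = False
After iteration 8: step = 7, found = False
After iteration 9: step = 8, found = False
Loop ends.

Final answer: False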